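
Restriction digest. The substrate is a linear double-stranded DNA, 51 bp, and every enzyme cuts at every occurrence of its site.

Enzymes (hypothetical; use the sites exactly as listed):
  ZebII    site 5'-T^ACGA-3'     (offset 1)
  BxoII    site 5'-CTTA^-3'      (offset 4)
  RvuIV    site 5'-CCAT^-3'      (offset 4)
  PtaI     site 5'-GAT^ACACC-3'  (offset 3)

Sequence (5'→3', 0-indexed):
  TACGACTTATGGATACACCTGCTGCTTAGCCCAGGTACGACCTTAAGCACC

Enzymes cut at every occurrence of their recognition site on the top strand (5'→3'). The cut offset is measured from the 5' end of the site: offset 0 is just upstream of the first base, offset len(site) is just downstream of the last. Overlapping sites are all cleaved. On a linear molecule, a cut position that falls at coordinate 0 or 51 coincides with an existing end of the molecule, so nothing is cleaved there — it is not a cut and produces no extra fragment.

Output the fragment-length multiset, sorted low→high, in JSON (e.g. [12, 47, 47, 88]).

Per-enzyme occurrences:
  ZebII TACGA/1: at [0, 35] ⇒ [1, 36]
  BxoII CTTA/4: at [5, 24, 41] ⇒ [9, 28, 45]
  RvuIV (CCAT, off=4): no sites
  PtaI GATACACC/3: at [11] ⇒ [14]

All cut coordinates (distinct, sorted): [1, 9, 14, 28, 36, 45]

Fragments:
  [0,1): 1 bp
  [1,9): 8 bp
  [9,14): 5 bp
  [14,28): 14 bp
  [28,36): 8 bp
  [36,45): 9 bp
  [45,51): 6 bp

[1,5,6,8,8,9,14]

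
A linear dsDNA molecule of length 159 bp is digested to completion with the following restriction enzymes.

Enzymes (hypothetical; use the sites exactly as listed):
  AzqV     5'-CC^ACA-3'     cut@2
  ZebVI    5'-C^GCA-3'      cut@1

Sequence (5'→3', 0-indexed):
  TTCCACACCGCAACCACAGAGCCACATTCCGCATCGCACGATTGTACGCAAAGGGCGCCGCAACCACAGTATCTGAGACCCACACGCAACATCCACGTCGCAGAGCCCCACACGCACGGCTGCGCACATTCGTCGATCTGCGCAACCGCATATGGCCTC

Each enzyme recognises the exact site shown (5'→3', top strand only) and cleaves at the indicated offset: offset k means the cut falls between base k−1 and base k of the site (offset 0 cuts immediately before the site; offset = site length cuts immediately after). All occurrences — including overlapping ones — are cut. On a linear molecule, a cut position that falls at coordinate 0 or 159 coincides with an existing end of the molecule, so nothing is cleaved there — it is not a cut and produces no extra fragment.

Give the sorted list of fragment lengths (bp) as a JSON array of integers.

Site scan:
  AzqV (CCACA, off=2): starts [2, 13, 21, 63, 79, 107] → cuts [4, 15, 23, 65, 81, 109]
  ZebVI (CGCA, off=1): starts [8, 29, 34, 46, 58, 84, 98, 112, 122, 140, 146] → cuts [9, 30, 35, 47, 59, 85, 99, 113, 123, 141, 147]

All cut coordinates (distinct, sorted): [4, 9, 15, 23, 30, 35, 47, 59, 65, 81, 85, 99, 109, 113, 123, 141, 147]

Fragment lengths:
  [0,4): 4 bp
  [4,9): 5 bp
  [9,15): 6 bp
  [15,23): 8 bp
  [23,30): 7 bp
  [30,35): 5 bp
  [35,47): 12 bp
  [47,59): 12 bp
  [59,65): 6 bp
  [65,81): 16 bp
  [81,85): 4 bp
  [85,99): 14 bp
  [99,109): 10 bp
  [109,113): 4 bp
  [113,123): 10 bp
  [123,141): 18 bp
  [141,147): 6 bp
  [147,159): 12 bp

[4,4,4,5,5,6,6,6,7,8,10,10,12,12,12,14,16,18]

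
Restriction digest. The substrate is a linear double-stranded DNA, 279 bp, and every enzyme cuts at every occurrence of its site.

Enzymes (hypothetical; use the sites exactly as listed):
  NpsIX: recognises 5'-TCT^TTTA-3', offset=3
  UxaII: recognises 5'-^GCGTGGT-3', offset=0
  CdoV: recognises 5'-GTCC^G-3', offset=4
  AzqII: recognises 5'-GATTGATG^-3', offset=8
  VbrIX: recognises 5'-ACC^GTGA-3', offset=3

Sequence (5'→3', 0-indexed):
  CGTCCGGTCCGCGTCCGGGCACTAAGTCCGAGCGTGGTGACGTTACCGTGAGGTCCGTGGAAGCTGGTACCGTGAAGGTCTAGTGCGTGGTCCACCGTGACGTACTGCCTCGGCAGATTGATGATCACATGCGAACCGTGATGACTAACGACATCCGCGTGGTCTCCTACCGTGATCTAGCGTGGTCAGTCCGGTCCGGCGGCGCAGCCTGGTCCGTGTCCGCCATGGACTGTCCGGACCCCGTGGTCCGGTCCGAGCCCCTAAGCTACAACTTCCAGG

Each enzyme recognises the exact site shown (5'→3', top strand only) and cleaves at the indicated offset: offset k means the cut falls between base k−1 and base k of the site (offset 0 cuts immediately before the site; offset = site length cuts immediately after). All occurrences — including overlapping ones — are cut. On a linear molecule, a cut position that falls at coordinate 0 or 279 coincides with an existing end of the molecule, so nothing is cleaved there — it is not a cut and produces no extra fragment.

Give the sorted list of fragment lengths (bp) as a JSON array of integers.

Scan for sites:
  NpsIX (TCTTTTA, off=3): no sites
  UxaII (GCGTGGT, off=0): starts [31, 84, 156, 179] → cuts [31, 84, 156, 179]
  CdoV (GTCCG, off=4): starts [1, 6, 12, 25, 52, 188, 193, 211, 217, 231, 245, 250] → cuts [5, 10, 16, 29, 56, 192, 197, 215, 221, 235, 249, 254]
  AzqII (GATTGATG, off=8): starts [115] → cuts [123]
  VbrIX (ACCGTGA, off=3): starts [44, 68, 93, 134, 168] → cuts [47, 71, 96, 137, 171]

Pooled cuts: [5, 10, 16, 29, 31, 47, 56, 71, 84, 96, 123, 137, 156, 171, 179, 192, 197, 215, 221, 235, 249, 254]

Fragments:
  [0,5): 5 bp
  [5,10): 5 bp
  [10,16): 6 bp
  [16,29): 13 bp
  [29,31): 2 bp
  [31,47): 16 bp
  [47,56): 9 bp
  [56,71): 15 bp
  [71,84): 13 bp
  [84,96): 12 bp
  [96,123): 27 bp
  [123,137): 14 bp
  [137,156): 19 bp
  [156,171): 15 bp
  [171,179): 8 bp
  [179,192): 13 bp
  [192,197): 5 bp
  [197,215): 18 bp
  [215,221): 6 bp
  [221,235): 14 bp
  [235,249): 14 bp
  [249,254): 5 bp
  [254,279): 25 bp

[2,5,5,5,5,6,6,8,9,12,13,13,13,14,14,14,15,15,16,18,19,25,27]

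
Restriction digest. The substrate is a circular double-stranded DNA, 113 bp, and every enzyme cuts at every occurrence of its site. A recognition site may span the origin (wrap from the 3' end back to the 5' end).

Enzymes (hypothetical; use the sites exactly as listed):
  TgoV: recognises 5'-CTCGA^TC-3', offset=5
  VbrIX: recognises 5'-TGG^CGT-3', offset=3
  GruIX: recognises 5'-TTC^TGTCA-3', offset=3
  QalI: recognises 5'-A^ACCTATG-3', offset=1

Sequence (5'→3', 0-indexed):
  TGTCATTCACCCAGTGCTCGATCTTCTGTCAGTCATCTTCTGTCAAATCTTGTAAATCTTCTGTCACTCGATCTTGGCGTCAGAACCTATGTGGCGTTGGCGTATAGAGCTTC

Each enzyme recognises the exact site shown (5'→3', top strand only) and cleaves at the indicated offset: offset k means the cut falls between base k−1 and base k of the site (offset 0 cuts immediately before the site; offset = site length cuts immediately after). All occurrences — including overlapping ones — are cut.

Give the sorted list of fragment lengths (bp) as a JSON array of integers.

Scan for sites:
  TgoV (CTCGATC, off=5): starts [16, 66] → cuts [21, 71]
  VbrIX (TGGCGT, off=3): starts [74, 91, 97] → cuts [77, 94, 100]
  GruIX (TTCTGTCA, off=3): starts [23, 37, 58, 110] → cuts [0, 26, 40, 61]
  QalI (AACCTATG, off=1): starts [83] → cuts [84]

Pooled cuts: [0, 21, 26, 40, 61, 71, 77, 84, 94, 100]

Fragments:
  0→21: 21 bp
  21→26: 5 bp
  26→40: 14 bp
  40→61: 21 bp
  61→71: 10 bp
  71→77: 6 bp
  77→84: 7 bp
  84→94: 10 bp
  94→100: 6 bp
  100→0 (wrap): 113-100+0 = 13 bp

[5,6,6,7,10,10,13,14,21,21]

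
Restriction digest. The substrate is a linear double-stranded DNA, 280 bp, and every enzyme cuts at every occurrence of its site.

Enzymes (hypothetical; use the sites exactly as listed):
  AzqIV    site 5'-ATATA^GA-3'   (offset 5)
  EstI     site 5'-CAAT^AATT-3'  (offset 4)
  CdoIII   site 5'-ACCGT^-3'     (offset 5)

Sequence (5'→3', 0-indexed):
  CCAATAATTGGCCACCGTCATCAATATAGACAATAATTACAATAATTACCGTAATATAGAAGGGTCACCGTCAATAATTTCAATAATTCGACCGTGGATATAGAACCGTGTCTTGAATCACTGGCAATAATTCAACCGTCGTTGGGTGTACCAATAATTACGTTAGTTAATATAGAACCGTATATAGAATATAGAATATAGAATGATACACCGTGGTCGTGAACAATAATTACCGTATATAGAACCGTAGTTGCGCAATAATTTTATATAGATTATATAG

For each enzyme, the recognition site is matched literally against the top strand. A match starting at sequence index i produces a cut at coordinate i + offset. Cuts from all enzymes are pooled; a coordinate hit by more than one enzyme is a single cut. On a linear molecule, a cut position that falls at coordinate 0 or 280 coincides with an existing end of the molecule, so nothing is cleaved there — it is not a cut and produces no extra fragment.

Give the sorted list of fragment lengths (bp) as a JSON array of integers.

[4,5,5,5,6,6,7,7,7,7,7,7,9,9,9,9,10,10,11,11,11,11,13,13,13,14,16,19,19]

Site scan:
  AzqIV (ATATAGA, off=5): starts [23, 53, 97, 169, 181, 188, 195, 236, 265] → cuts [28, 58, 102, 174, 186, 193, 200, 241, 270]
  EstI (CAATAATT, off=4): starts [1, 30, 39, 71, 80, 124, 151, 223, 255] → cuts [5, 34, 43, 75, 84, 128, 155, 227, 259]
  CdoIII (ACCGT, off=5): starts [13, 47, 66, 90, 104, 134, 176, 209, 231, 243] → cuts [18, 52, 71, 95, 109, 139, 181, 214, 236, 248]

Pooled cuts: [5, 18, 28, 34, 43, 52, 58, 71, 75, 84, 95, 102, 109, 128, 139, 155, 174, 181, 186, 193, 200, 214, 227, 236, 241, 248, 259, 270]

Fragment lengths:
  [0,5): 5 bp
  [5,18): 13 bp
  [18,28): 10 bp
  [28,34): 6 bp
  [34,43): 9 bp
  [43,52): 9 bp
  [52,58): 6 bp
  [58,71): 13 bp
  [71,75): 4 bp
  [75,84): 9 bp
  [84,95): 11 bp
  [95,102): 7 bp
  [102,109): 7 bp
  [109,128): 19 bp
  [128,139): 11 bp
  [139,155): 16 bp
  [155,174): 19 bp
  [174,181): 7 bp
  [181,186): 5 bp
  [186,193): 7 bp
  [193,200): 7 bp
  [200,214): 14 bp
  [214,227): 13 bp
  [227,236): 9 bp
  [236,241): 5 bp
  [241,248): 7 bp
  [248,259): 11 bp
  [259,270): 11 bp
  [270,280): 10 bp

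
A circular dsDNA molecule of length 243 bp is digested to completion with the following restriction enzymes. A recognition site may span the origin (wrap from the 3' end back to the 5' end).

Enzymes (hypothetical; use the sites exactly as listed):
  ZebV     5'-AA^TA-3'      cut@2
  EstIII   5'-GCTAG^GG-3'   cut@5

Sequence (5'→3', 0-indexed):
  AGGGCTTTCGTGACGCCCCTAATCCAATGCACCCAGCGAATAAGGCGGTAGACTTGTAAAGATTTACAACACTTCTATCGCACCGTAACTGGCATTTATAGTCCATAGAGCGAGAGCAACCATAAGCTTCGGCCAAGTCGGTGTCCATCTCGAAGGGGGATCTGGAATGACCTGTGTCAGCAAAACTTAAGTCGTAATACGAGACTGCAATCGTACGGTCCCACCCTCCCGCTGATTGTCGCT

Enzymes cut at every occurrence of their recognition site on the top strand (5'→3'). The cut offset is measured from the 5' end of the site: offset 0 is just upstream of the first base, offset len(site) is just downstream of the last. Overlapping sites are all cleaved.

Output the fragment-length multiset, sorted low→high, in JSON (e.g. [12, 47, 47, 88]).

Per-enzyme occurrences:
  ZebV AATA/2: at [38, 195] ⇒ [40, 197]
  EstIII GCTAGGG/5: at [240] ⇒ [2]

Pooled cuts: [2, 40, 197]

Fragments:
  2→40: 38 bp
  40→197: 157 bp
  197→2 (wrap): 243-197+2 = 48 bp

[38,48,157]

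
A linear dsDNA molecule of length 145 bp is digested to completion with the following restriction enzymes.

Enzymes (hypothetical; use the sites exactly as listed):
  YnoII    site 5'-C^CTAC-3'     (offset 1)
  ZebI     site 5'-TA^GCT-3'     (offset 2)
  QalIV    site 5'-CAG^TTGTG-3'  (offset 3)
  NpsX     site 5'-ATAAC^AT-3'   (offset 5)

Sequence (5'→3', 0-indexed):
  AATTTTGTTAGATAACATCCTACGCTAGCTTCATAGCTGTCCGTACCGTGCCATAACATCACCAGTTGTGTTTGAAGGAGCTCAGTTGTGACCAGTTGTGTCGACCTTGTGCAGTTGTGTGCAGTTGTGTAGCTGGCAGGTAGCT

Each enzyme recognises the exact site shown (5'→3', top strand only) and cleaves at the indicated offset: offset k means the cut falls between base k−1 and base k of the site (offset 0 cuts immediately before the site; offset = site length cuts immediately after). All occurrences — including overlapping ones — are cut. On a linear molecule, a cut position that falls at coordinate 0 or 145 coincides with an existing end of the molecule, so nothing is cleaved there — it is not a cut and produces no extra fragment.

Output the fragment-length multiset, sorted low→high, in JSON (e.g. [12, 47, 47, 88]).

Site scan:
  YnoII (CCTAC, off=1): starts [18] → cuts [19]
  ZebI (TAGCT, off=2): starts [25, 33, 129, 140] → cuts [27, 35, 131, 142]
  QalIV (CAGTTGTG, off=3): starts [62, 82, 92, 111, 121] → cuts [65, 85, 95, 114, 124]
  NpsX (ATAACAT, off=5): starts [11, 52] → cuts [16, 57]

All cut coordinates (distinct, sorted): [16, 19, 27, 35, 57, 65, 85, 95, 114, 124, 131, 142]

Fragment lengths:
  [0,16): 16 bp
  [16,19): 3 bp
  [19,27): 8 bp
  [27,35): 8 bp
  [35,57): 22 bp
  [57,65): 8 bp
  [65,85): 20 bp
  [85,95): 10 bp
  [95,114): 19 bp
  [114,124): 10 bp
  [124,131): 7 bp
  [131,142): 11 bp
  [142,145): 3 bp

[3,3,7,8,8,8,10,10,11,16,19,20,22]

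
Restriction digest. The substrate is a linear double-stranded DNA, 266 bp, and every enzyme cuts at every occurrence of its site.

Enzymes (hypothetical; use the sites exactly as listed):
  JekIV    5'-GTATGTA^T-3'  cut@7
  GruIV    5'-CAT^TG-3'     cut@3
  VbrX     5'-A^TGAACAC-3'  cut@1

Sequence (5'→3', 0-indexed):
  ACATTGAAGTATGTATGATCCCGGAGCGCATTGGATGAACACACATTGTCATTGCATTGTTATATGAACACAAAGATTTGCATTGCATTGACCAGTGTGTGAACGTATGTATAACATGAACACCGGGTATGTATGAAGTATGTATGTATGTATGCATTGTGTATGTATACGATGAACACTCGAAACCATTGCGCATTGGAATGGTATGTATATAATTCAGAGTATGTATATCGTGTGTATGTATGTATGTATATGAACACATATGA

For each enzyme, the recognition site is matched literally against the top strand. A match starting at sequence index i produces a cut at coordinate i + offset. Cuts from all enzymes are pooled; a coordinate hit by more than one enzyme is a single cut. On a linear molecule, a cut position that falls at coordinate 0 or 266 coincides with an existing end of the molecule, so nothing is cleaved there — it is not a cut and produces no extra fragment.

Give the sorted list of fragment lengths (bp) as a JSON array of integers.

[2,4,4,4,4,4,4,5,5,5,5,5,6,7,7,10,11,11,11,13,14,15,16,17,17,18,19,23]

Scan for sites:
  JekIV (GTATGTAT, off=7): starts [8, 104, 126, 137, 141, 145, 160, 203, 221, 236, 240, 244] → cuts [15, 111, 133, 144, 148, 152, 167, 210, 228, 243, 247, 251]
  GruIV (CATTG, off=3): starts [1, 28, 43, 49, 54, 80, 85, 154, 186, 193] → cuts [4, 31, 46, 52, 57, 83, 88, 157, 189, 196]
  VbrX (ATGAACAC, off=1): starts [34, 63, 115, 171, 252] → cuts [35, 64, 116, 172, 253]

Pooled cuts: [4, 15, 31, 35, 46, 52, 57, 64, 83, 88, 111, 116, 133, 144, 148, 152, 157, 167, 172, 189, 196, 210, 228, 243, 247, 251, 253]

Fragments:
  [0,4): 4 bp
  [4,15): 11 bp
  [15,31): 16 bp
  [31,35): 4 bp
  [35,46): 11 bp
  [46,52): 6 bp
  [52,57): 5 bp
  [57,64): 7 bp
  [64,83): 19 bp
  [83,88): 5 bp
  [88,111): 23 bp
  [111,116): 5 bp
  [116,133): 17 bp
  [133,144): 11 bp
  [144,148): 4 bp
  [148,152): 4 bp
  [152,157): 5 bp
  [157,167): 10 bp
  [167,172): 5 bp
  [172,189): 17 bp
  [189,196): 7 bp
  [196,210): 14 bp
  [210,228): 18 bp
  [228,243): 15 bp
  [243,247): 4 bp
  [247,251): 4 bp
  [251,253): 2 bp
  [253,266): 13 bp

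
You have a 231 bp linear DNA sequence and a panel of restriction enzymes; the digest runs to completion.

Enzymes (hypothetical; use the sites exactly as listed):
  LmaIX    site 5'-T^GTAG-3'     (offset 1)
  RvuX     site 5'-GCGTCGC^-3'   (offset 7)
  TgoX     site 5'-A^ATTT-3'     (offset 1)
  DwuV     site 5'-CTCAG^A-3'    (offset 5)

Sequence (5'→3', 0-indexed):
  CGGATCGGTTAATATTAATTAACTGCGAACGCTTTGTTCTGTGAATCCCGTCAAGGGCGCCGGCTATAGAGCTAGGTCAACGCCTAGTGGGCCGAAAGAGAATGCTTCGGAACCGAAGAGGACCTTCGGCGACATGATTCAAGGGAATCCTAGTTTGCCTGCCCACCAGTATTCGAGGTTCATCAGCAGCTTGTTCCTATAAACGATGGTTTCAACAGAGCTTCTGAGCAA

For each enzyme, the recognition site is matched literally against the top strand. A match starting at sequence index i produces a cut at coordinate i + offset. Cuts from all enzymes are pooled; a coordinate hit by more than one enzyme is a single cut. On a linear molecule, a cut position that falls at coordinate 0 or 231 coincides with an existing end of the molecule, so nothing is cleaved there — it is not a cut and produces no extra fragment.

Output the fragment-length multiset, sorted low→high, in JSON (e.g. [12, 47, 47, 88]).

Site scan:
  LmaIX (TGTAG, off=1): no sites
  RvuX (GCGTCGC, off=7): no sites
  TgoX (AATTT, off=1): no sites
  DwuV (CTCAGA, off=5): no sites

All cut coordinates (distinct, sorted): ∅

Fragments:
  no cuts → one linear fragment of 231 bp

[231]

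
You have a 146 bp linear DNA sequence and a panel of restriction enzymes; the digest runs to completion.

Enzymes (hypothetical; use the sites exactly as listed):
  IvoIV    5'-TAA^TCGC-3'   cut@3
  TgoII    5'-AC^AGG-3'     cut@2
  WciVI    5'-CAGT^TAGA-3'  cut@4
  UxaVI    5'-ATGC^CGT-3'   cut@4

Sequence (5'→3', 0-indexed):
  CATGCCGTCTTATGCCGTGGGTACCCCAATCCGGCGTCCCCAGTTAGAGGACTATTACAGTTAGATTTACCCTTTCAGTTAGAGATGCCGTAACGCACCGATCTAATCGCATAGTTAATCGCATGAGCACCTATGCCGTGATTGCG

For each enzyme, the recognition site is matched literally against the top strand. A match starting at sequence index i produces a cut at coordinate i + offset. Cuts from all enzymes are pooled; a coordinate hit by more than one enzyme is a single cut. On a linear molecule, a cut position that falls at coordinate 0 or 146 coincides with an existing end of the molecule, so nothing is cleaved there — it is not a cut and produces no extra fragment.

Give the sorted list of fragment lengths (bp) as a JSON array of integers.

Per-enzyme occurrences:
  IvoIV (TAATCGC, off=3): starts [103, 115] → cuts [106, 118]
  TgoII (ACAGG, off=2): no sites
  WciVI (CAGTTAGA, off=4): starts [40, 57, 75] → cuts [44, 61, 79]
  UxaVI (ATGCCGT, off=4): starts [1, 11, 84, 132] → cuts [5, 15, 88, 136]

Pooled cuts: [5, 15, 44, 61, 79, 88, 106, 118, 136]

Fragments:
  [0,5): 5 bp
  [5,15): 10 bp
  [15,44): 29 bp
  [44,61): 17 bp
  [61,79): 18 bp
  [79,88): 9 bp
  [88,106): 18 bp
  [106,118): 12 bp
  [118,136): 18 bp
  [136,146): 10 bp

[5,9,10,10,12,17,18,18,18,29]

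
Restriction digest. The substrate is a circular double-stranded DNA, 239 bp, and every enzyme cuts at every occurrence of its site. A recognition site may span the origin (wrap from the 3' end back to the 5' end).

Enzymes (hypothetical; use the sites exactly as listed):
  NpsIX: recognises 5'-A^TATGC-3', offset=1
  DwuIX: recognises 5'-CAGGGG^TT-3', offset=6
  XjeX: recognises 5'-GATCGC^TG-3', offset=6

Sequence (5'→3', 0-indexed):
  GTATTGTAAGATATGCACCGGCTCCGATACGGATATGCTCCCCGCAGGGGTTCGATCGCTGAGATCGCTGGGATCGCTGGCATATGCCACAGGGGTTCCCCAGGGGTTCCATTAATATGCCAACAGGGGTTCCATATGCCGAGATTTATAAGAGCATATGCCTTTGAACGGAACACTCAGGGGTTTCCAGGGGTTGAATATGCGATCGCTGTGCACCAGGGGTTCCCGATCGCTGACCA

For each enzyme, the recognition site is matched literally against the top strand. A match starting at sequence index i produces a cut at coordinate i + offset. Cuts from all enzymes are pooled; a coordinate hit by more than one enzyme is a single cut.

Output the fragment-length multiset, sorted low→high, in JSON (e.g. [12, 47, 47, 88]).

[5,5,5,9,9,9,9,10,11,11,11,13,13,14,17,17,22,22,27]

Site scan:
  NpsIX ATATGC/1: at [10, 32, 81, 114, 133, 155, 197] ⇒ [11, 33, 82, 115, 134, 156, 198]
  DwuIX CAGGGGTT/6: at [44, 89, 100, 123, 177, 187, 216] ⇒ [50, 95, 106, 129, 183, 193, 222]
  XjeX GATCGCTG/6: at [53, 62, 71, 203, 227] ⇒ [59, 68, 77, 209, 233]

Pooled cuts: [11, 33, 50, 59, 68, 77, 82, 95, 106, 115, 129, 134, 156, 183, 193, 198, 209, 222, 233]

Fragment lengths:
  11→33: 22 bp
  33→50: 17 bp
  50→59: 9 bp
  59→68: 9 bp
  68→77: 9 bp
  77→82: 5 bp
  82→95: 13 bp
  95→106: 11 bp
  106→115: 9 bp
  115→129: 14 bp
  129→134: 5 bp
  134→156: 22 bp
  156→183: 27 bp
  183→193: 10 bp
  193→198: 5 bp
  198→209: 11 bp
  209→222: 13 bp
  222→233: 11 bp
  233→11 (wrap): 239-233+11 = 17 bp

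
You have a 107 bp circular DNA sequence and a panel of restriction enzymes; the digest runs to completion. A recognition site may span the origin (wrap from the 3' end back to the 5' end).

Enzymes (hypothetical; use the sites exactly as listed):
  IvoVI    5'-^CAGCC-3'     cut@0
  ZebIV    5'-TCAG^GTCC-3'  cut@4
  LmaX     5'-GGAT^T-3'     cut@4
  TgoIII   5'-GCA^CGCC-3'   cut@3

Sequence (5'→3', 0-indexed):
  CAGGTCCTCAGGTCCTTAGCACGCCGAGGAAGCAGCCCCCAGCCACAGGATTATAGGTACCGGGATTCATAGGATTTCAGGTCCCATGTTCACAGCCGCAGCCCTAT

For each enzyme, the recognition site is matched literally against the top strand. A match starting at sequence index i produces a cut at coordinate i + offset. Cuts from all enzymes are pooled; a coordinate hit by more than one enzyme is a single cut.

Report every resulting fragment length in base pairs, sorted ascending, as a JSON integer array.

[5,6,7,8,9,10,11,12,12,12,15]

Per-enzyme occurrences:
  IvoVI (CAGCC, off=0): starts [32, 39, 92, 98] → cuts [32, 39, 92, 98]
  ZebIV (TCAGGTCC, off=4): starts [7, 76, 106] → cuts [3, 11, 80]
  LmaX (GGATT, off=4): starts [47, 62, 71] → cuts [51, 66, 75]
  TgoIII (GCACGCC, off=3): starts [18] → cuts [21]

Pooled cuts: [3, 11, 21, 32, 39, 51, 66, 75, 80, 92, 98]

Fragments:
  3→11: 8 bp
  11→21: 10 bp
  21→32: 11 bp
  32→39: 7 bp
  39→51: 12 bp
  51→66: 15 bp
  66→75: 9 bp
  75→80: 5 bp
  80→92: 12 bp
  92→98: 6 bp
  98→3 (wrap): 107-98+3 = 12 bp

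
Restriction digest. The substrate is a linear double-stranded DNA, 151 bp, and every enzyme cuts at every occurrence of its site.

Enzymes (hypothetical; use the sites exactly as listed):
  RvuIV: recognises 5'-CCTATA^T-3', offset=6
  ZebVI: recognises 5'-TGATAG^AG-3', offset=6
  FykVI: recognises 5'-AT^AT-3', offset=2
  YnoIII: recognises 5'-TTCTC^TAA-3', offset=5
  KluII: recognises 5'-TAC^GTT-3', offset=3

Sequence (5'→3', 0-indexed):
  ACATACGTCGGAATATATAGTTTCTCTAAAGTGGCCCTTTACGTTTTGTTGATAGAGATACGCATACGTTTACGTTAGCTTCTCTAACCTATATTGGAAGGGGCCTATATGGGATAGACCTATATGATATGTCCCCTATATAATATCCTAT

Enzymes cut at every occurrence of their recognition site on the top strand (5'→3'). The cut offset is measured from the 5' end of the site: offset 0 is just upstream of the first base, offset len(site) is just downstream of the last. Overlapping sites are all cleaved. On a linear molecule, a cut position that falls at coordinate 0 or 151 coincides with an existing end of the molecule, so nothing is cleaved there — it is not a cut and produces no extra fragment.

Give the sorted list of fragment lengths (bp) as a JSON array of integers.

[1,1,1,1,2,4,4,6,7,8,10,11,11,12,13,14,14,15,16]

Site scan:
  RvuIV CCTATAT/6: at [87, 103, 118, 134] ⇒ [93, 109, 124, 140]
  ZebVI TGATAGAG/6: at [49] ⇒ [55]
  FykVI ATAT/2: at [12, 14, 90, 106, 121, 126, 137, 142] ⇒ [14, 16, 92, 108, 123, 128, 139, 144]
  YnoIII TTCTCTAA/5: at [21, 79] ⇒ [26, 84]
  KluII TACGTT/3: at [39, 64, 70] ⇒ [42, 67, 73]

All cut coordinates (distinct, sorted): [14, 16, 26, 42, 55, 67, 73, 84, 92, 93, 108, 109, 123, 124, 128, 139, 140, 144]

Fragments:
  [0,14): 14 bp
  [14,16): 2 bp
  [16,26): 10 bp
  [26,42): 16 bp
  [42,55): 13 bp
  [55,67): 12 bp
  [67,73): 6 bp
  [73,84): 11 bp
  [84,92): 8 bp
  [92,93): 1 bp
  [93,108): 15 bp
  [108,109): 1 bp
  [109,123): 14 bp
  [123,124): 1 bp
  [124,128): 4 bp
  [128,139): 11 bp
  [139,140): 1 bp
  [140,144): 4 bp
  [144,151): 7 bp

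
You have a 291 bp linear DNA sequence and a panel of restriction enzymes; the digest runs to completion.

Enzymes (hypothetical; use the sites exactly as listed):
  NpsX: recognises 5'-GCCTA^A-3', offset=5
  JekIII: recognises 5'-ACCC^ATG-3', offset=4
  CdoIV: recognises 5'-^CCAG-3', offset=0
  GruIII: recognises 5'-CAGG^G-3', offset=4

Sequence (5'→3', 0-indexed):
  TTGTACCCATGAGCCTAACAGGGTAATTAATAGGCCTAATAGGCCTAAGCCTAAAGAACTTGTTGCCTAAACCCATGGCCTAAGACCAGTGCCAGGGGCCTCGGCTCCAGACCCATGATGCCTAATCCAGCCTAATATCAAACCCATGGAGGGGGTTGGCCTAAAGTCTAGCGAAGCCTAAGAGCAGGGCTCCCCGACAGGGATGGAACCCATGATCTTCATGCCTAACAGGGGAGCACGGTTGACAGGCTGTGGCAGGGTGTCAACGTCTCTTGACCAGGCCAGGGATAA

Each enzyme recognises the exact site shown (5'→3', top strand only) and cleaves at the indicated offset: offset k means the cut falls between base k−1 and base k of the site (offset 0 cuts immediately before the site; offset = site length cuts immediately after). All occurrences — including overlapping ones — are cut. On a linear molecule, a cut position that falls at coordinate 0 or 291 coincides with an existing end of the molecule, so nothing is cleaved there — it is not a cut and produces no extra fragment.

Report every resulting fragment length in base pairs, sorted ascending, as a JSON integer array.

Per-enzyme occurrences:
  NpsX GCCTAA/5: at [12, 33, 42, 48, 64, 77, 119, 129, 158, 175, 222] ⇒ [17, 38, 47, 53, 69, 82, 124, 134, 163, 180, 227]
  JekIII ACCCATG/4: at [4, 70, 110, 141, 207] ⇒ [8, 74, 114, 145, 211]
  CdoIV CCAG/0: at [85, 91, 106, 126, 276, 281] ⇒ [85, 91, 106, 126, 276, 281]
  GruIII CAGGG/4: at [18, 92, 184, 197, 228, 255, 282] ⇒ [22, 96, 188, 201, 232, 259, 286]

All cut coordinates (distinct, sorted): [8, 17, 22, 38, 47, 53, 69, 74, 82, 85, 91, 96, 106, 114, 124, 126, 134, 145, 163, 180, 188, 201, 211, 227, 232, 259, 276, 281, 286]

Fragments:
  [0,8): 8 bp
  [8,17): 9 bp
  [17,22): 5 bp
  [22,38): 16 bp
  [38,47): 9 bp
  [47,53): 6 bp
  [53,69): 16 bp
  [69,74): 5 bp
  [74,82): 8 bp
  [82,85): 3 bp
  [85,91): 6 bp
  [91,96): 5 bp
  [96,106): 10 bp
  [106,114): 8 bp
  [114,124): 10 bp
  [124,126): 2 bp
  [126,134): 8 bp
  [134,145): 11 bp
  [145,163): 18 bp
  [163,180): 17 bp
  [180,188): 8 bp
  [188,201): 13 bp
  [201,211): 10 bp
  [211,227): 16 bp
  [227,232): 5 bp
  [232,259): 27 bp
  [259,276): 17 bp
  [276,281): 5 bp
  [281,286): 5 bp
  [286,291): 5 bp

[2,3,5,5,5,5,5,5,5,6,6,8,8,8,8,8,9,9,10,10,10,11,13,16,16,16,17,17,18,27]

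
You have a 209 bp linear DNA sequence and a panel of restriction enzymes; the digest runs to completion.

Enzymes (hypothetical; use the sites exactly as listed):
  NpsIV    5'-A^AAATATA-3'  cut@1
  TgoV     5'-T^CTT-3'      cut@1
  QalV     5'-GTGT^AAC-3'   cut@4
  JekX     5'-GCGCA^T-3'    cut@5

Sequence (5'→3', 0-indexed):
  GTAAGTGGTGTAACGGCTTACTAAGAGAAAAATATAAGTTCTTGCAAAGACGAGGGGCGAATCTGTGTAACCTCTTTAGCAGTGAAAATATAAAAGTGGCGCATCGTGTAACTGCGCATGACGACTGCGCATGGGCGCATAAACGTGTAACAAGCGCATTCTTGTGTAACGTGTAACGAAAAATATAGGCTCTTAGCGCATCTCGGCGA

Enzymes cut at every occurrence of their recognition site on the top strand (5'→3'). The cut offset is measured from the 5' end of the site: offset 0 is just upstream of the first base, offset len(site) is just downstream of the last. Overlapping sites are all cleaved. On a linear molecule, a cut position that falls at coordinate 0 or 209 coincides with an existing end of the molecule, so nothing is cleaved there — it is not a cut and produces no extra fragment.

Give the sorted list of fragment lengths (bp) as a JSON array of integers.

[2,5,6,6,7,7,8,9,9,9,9,10,11,11,11,12,13,18,18,28]

Scan for sites:
  NpsIV (AAAATATA, off=1): starts [28, 84, 179] → cuts [29, 85, 180]
  TgoV (TCTT, off=1): starts [39, 72, 159, 190] → cuts [40, 73, 160, 191]
  QalV (GTGTAAC, off=4): starts [7, 64, 105, 144, 163, 170] → cuts [11, 68, 109, 148, 167, 174]
  JekX (GCGCAT, off=5): starts [98, 113, 126, 134, 153, 195] → cuts [103, 118, 131, 139, 158, 200]

All cut coordinates (distinct, sorted): [11, 29, 40, 68, 73, 85, 103, 109, 118, 131, 139, 148, 158, 160, 167, 174, 180, 191, 200]

Fragments:
  [0,11): 11 bp
  [11,29): 18 bp
  [29,40): 11 bp
  [40,68): 28 bp
  [68,73): 5 bp
  [73,85): 12 bp
  [85,103): 18 bp
  [103,109): 6 bp
  [109,118): 9 bp
  [118,131): 13 bp
  [131,139): 8 bp
  [139,148): 9 bp
  [148,158): 10 bp
  [158,160): 2 bp
  [160,167): 7 bp
  [167,174): 7 bp
  [174,180): 6 bp
  [180,191): 11 bp
  [191,200): 9 bp
  [200,209): 9 bp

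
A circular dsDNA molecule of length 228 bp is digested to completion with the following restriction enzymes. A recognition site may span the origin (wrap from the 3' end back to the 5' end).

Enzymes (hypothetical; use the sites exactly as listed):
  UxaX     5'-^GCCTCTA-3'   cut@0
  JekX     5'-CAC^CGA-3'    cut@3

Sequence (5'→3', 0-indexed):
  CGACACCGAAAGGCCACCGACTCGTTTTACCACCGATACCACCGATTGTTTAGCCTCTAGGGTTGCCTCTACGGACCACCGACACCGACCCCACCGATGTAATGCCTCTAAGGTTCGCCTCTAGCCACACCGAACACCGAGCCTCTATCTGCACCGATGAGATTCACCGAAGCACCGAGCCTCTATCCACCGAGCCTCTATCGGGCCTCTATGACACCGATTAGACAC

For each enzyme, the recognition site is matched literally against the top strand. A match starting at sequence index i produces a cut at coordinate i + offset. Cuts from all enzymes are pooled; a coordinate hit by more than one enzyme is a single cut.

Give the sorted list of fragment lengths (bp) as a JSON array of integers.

[3,3,3,6,6,7,8,9,9,9,10,11,11,11,12,12,13,13,13,14,14,15,16]

Per-enzyme occurrences:
  UxaX GCCTCTA/0: at [52, 64, 103, 116, 140, 178, 193, 204] ⇒ [52, 64, 103, 116, 140, 178, 193, 204]
  JekX CACCGA/3: at [3, 14, 30, 39, 76, 82, 91, 127, 134, 151, 164, 172, 187, 214, 225] ⇒ [0, 6, 17, 33, 42, 79, 85, 94, 130, 137, 154, 167, 175, 190, 217]

All cut coordinates (distinct, sorted): [0, 6, 17, 33, 42, 52, 64, 79, 85, 94, 103, 116, 130, 137, 140, 154, 167, 175, 178, 190, 193, 204, 217]

Fragments:
  0→6: 6 bp
  6→17: 11 bp
  17→33: 16 bp
  33→42: 9 bp
  42→52: 10 bp
  52→64: 12 bp
  64→79: 15 bp
  79→85: 6 bp
  85→94: 9 bp
  94→103: 9 bp
  103→116: 13 bp
  116→130: 14 bp
  130→137: 7 bp
  137→140: 3 bp
  140→154: 14 bp
  154→167: 13 bp
  167→175: 8 bp
  175→178: 3 bp
  178→190: 12 bp
  190→193: 3 bp
  193→204: 11 bp
  204→217: 13 bp
  217→0 (wrap): 228-217+0 = 11 bp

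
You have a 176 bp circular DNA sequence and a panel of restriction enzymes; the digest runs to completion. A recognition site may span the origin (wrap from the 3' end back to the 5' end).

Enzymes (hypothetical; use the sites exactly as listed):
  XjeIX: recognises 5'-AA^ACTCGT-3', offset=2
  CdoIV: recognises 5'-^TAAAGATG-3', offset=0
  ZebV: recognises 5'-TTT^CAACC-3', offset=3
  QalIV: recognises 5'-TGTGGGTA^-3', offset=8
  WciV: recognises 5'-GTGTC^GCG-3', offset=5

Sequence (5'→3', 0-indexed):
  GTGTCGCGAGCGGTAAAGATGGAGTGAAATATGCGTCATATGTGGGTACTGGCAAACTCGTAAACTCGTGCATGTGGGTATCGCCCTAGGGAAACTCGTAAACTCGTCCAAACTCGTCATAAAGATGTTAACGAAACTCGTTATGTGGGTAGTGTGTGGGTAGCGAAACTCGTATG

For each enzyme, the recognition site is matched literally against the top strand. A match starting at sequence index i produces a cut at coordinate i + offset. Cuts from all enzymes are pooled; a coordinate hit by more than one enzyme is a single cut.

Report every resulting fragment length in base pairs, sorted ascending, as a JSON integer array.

Per-enzyme occurrences:
  XjeIX (AAACTCGT, off=2): starts [53, 61, 91, 99, 109, 133, 165] → cuts [55, 63, 93, 101, 111, 135, 167]
  CdoIV (TAAAGATG, off=0): starts [13, 119] → cuts [13, 119]
  ZebV (TTTCAACC, off=3): no sites
  QalIV (TGTGGGTA, off=8): starts [40, 72, 143, 154] → cuts [48, 80, 151, 162]
  WciV (GTGTCGCG, off=5): starts [0] → cuts [5]

Pooled cuts: [5, 13, 48, 55, 63, 80, 93, 101, 111, 119, 135, 151, 162, 167]

Fragment lengths:
  5→13: 8 bp
  13→48: 35 bp
  48→55: 7 bp
  55→63: 8 bp
  63→80: 17 bp
  80→93: 13 bp
  93→101: 8 bp
  101→111: 10 bp
  111→119: 8 bp
  119→135: 16 bp
  135→151: 16 bp
  151→162: 11 bp
  162→167: 5 bp
  167→5 (wrap): 176-167+5 = 14 bp

[5,7,8,8,8,8,10,11,13,14,16,16,17,35]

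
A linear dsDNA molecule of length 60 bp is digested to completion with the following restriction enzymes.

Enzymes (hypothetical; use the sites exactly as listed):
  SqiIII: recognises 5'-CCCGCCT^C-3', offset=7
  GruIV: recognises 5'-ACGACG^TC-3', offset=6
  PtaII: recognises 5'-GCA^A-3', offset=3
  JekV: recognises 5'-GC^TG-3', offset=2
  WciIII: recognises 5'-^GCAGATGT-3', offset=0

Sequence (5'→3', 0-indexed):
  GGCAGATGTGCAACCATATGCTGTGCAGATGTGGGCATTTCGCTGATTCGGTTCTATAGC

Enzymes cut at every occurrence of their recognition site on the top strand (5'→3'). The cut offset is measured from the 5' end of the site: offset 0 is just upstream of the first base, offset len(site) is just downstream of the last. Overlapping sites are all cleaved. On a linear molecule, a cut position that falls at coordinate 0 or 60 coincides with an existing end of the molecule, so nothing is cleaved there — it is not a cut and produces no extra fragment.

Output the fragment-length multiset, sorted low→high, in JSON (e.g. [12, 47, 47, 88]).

Site scan:
  SqiIII (CCCGCCTC, off=7): no sites
  GruIV (ACGACGTC, off=6): no sites
  PtaII GCAA/3: at [9] ⇒ [12]
  JekV GCTG/2: at [19, 41] ⇒ [21, 43]
  WciIII GCAGATGT/0: at [1, 24] ⇒ [1, 24]

Pooled cuts: [1, 12, 21, 24, 43]

Fragments:
  [0,1): 1 bp
  [1,12): 11 bp
  [12,21): 9 bp
  [21,24): 3 bp
  [24,43): 19 bp
  [43,60): 17 bp

[1,3,9,11,17,19]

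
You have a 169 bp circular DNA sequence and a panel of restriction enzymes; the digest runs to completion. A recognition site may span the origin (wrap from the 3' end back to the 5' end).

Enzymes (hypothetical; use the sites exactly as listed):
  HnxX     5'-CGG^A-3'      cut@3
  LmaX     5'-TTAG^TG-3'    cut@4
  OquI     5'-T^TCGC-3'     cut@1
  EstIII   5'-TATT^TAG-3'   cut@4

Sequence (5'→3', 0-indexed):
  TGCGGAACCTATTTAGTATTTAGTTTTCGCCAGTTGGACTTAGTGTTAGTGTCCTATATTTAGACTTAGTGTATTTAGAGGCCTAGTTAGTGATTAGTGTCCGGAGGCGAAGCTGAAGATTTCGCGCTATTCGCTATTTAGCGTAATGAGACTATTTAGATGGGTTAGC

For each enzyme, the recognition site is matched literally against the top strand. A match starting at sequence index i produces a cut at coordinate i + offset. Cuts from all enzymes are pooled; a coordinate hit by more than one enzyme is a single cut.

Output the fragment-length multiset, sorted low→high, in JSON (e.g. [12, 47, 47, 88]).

[6,6,6,7,7,7,8,8,9,9,11,15,17,17,18,18]

Per-enzyme occurrences:
  HnxX (CGGA, off=3): starts [2, 101] → cuts [5, 104]
  LmaX (TTAGTG, off=4): starts [39, 45, 65, 86, 93] → cuts [43, 49, 69, 90, 97]
  OquI (TTCGC, off=1): starts [25, 120, 129] → cuts [26, 121, 130]
  EstIII (TATTTAG, off=4): starts [9, 16, 56, 71, 134, 152] → cuts [13, 20, 60, 75, 138, 156]

Pooled cuts: [5, 13, 20, 26, 43, 49, 60, 69, 75, 90, 97, 104, 121, 130, 138, 156]

Fragment lengths:
  5→13: 8 bp
  13→20: 7 bp
  20→26: 6 bp
  26→43: 17 bp
  43→49: 6 bp
  49→60: 11 bp
  60→69: 9 bp
  69→75: 6 bp
  75→90: 15 bp
  90→97: 7 bp
  97→104: 7 bp
  104→121: 17 bp
  121→130: 9 bp
  130→138: 8 bp
  138→156: 18 bp
  156→5 (wrap): 169-156+5 = 18 bp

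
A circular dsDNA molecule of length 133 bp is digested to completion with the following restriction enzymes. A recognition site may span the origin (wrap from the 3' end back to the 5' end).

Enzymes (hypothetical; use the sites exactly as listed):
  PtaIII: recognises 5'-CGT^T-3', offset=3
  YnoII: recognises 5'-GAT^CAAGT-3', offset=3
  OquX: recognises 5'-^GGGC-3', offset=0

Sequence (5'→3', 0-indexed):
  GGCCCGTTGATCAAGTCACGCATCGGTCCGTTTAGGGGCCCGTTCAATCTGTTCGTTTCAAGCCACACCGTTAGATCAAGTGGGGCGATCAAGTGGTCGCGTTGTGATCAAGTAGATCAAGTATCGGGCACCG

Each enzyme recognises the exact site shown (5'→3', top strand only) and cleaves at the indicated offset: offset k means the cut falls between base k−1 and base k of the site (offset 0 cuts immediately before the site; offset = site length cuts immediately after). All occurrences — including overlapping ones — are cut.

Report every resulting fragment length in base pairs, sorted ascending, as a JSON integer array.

[4,4,5,6,6,7,7,8,8,8,9,13,13,15,20]

Per-enzyme occurrences:
  PtaIII CGTT/3: at [4, 28, 40, 53, 68, 99] ⇒ [7, 31, 43, 56, 71, 102]
  YnoII GATCAAGT/3: at [8, 73, 86, 105, 114] ⇒ [11, 76, 89, 108, 117]
  OquX GGGC/0: at [35, 82, 125, 132] ⇒ [35, 82, 125, 132]

Pooled cuts: [7, 11, 31, 35, 43, 56, 71, 76, 82, 89, 102, 108, 117, 125, 132]

Fragment lengths:
  7→11: 4 bp
  11→31: 20 bp
  31→35: 4 bp
  35→43: 8 bp
  43→56: 13 bp
  56→71: 15 bp
  71→76: 5 bp
  76→82: 6 bp
  82→89: 7 bp
  89→102: 13 bp
  102→108: 6 bp
  108→117: 9 bp
  117→125: 8 bp
  125→132: 7 bp
  132→7 (wrap): 133-132+7 = 8 bp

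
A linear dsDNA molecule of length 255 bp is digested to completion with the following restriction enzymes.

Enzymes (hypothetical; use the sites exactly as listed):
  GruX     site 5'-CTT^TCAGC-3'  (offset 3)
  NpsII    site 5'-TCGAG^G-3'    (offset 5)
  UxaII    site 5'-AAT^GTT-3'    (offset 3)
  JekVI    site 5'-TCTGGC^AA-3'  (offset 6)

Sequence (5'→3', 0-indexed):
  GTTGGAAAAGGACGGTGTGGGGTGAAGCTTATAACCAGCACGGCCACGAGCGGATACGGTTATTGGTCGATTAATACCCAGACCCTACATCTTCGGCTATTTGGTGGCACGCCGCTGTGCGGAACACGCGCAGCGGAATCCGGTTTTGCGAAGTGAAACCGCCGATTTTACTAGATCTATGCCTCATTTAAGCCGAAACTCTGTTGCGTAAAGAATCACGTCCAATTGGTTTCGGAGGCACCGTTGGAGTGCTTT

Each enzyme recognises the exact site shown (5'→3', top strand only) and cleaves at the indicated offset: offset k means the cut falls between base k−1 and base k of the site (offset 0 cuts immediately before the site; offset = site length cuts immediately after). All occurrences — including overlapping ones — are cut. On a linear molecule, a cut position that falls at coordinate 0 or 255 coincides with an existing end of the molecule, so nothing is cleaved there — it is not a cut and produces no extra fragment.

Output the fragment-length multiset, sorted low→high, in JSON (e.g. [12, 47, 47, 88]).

Site scan:
  GruX (CTTTCAGC, off=3): no sites
  NpsII (TCGAGG, off=5): no sites
  UxaII (AATGTT, off=3): no sites
  JekVI (TCTGGCAA, off=6): no sites

Pooled cuts: ∅

Fragment lengths:
  no cuts → one linear fragment of 255 bp

[255]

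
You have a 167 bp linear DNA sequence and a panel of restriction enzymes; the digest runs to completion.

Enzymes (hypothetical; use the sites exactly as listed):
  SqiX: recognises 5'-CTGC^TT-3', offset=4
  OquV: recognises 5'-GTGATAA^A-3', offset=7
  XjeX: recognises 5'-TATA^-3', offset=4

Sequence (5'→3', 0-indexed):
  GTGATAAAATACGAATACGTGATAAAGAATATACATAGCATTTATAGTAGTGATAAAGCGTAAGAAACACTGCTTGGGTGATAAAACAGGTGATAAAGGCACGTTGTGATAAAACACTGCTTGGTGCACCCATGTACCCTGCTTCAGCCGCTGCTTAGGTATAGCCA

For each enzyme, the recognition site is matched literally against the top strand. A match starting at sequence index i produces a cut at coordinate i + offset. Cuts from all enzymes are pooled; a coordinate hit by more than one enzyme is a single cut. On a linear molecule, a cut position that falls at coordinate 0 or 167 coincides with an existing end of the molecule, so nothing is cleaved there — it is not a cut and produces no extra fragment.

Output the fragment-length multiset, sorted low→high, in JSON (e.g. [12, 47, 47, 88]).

[4,7,8,8,9,10,11,12,12,13,16,17,18,22]

Scan for sites:
  SqiX (CTGCTT, off=4): starts [69, 116, 138, 150] → cuts [73, 120, 142, 154]
  OquV (GTGATAAA, off=7): starts [0, 18, 49, 77, 89, 105] → cuts [7, 25, 56, 84, 96, 112]
  XjeX (TATA, off=4): starts [29, 42, 159] → cuts [33, 46, 163]

All cut coordinates (distinct, sorted): [7, 25, 33, 46, 56, 73, 84, 96, 112, 120, 142, 154, 163]

Fragments:
  [0,7): 7 bp
  [7,25): 18 bp
  [25,33): 8 bp
  [33,46): 13 bp
  [46,56): 10 bp
  [56,73): 17 bp
  [73,84): 11 bp
  [84,96): 12 bp
  [96,112): 16 bp
  [112,120): 8 bp
  [120,142): 22 bp
  [142,154): 12 bp
  [154,163): 9 bp
  [163,167): 4 bp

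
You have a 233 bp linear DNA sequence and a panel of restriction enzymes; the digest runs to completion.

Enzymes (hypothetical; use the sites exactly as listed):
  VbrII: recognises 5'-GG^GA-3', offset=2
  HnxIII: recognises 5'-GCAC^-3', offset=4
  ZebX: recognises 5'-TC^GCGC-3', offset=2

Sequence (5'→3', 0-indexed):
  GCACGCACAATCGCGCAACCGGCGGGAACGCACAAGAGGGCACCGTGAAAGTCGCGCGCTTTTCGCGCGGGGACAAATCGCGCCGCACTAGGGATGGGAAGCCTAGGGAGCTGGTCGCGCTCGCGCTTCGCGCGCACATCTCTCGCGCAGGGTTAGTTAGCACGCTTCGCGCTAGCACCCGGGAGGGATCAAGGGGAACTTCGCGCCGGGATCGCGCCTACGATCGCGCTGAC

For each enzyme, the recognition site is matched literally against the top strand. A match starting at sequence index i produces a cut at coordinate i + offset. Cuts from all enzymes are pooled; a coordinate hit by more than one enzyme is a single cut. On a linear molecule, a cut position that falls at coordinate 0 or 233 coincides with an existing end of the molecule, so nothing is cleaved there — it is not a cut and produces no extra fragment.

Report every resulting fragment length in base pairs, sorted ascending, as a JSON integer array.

[4,4,4,4,4,4,4,5,5,6,7,7,7,7,7,8,8,8,8,9,9,9,10,10,10,10,11,12,13,19]

Per-enzyme occurrences:
  VbrII GGGA/2: at [23, 69, 90, 95, 105, 180, 184, 193, 207] ⇒ [25, 71, 92, 97, 107, 182, 186, 195, 209]
  HnxIII GCAC/4: at [0, 4, 29, 39, 84, 133, 159, 174] ⇒ [4, 8, 33, 43, 88, 137, 163, 178]
  ZebX TCGCGC/2: at [10, 51, 62, 77, 114, 120, 127, 142, 166, 200, 211, 223] ⇒ [12, 53, 64, 79, 116, 122, 129, 144, 168, 202, 213, 225]

Pooled cuts: [4, 8, 12, 25, 33, 43, 53, 64, 71, 79, 88, 92, 97, 107, 116, 122, 129, 137, 144, 163, 168, 178, 182, 186, 195, 202, 209, 213, 225]

Fragments:
  [0,4): 4 bp
  [4,8): 4 bp
  [8,12): 4 bp
  [12,25): 13 bp
  [25,33): 8 bp
  [33,43): 10 bp
  [43,53): 10 bp
  [53,64): 11 bp
  [64,71): 7 bp
  [71,79): 8 bp
  [79,88): 9 bp
  [88,92): 4 bp
  [92,97): 5 bp
  [97,107): 10 bp
  [107,116): 9 bp
  [116,122): 6 bp
  [122,129): 7 bp
  [129,137): 8 bp
  [137,144): 7 bp
  [144,163): 19 bp
  [163,168): 5 bp
  [168,178): 10 bp
  [178,182): 4 bp
  [182,186): 4 bp
  [186,195): 9 bp
  [195,202): 7 bp
  [202,209): 7 bp
  [209,213): 4 bp
  [213,225): 12 bp
  [225,233): 8 bp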